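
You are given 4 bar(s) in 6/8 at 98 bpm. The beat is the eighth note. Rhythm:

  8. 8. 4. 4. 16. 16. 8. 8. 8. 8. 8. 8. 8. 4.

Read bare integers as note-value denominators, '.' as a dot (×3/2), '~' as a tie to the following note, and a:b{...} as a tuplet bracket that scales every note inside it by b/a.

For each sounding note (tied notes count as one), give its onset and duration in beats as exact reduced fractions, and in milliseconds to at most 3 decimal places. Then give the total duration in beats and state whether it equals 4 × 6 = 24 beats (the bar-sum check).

1) 0.0ms=0b +918.367ms=3/2b
2) 918.367ms=3/2b +918.367ms=3/2b
3) 1836.735ms=3b +1836.735ms=3b
4) 3673.469ms=6b +1836.735ms=3b
5) 5510.204ms=9b +459.184ms=3/4b
6) 5969.388ms=39/4b +459.184ms=3/4b
7) 6428.571ms=21/2b +918.367ms=3/2b
8) 7346.939ms=12b +918.367ms=3/2b
9) 8265.306ms=27/2b +918.367ms=3/2b
10) 9183.673ms=15b +918.367ms=3/2b
11) 10102.041ms=33/2b +918.367ms=3/2b
12) 11020.408ms=18b +918.367ms=3/2b
13) 11938.776ms=39/2b +918.367ms=3/2b
14) 12857.143ms=21b +1836.735ms=3b
Σ=24b of 24 (98bpm 6/8) — PASS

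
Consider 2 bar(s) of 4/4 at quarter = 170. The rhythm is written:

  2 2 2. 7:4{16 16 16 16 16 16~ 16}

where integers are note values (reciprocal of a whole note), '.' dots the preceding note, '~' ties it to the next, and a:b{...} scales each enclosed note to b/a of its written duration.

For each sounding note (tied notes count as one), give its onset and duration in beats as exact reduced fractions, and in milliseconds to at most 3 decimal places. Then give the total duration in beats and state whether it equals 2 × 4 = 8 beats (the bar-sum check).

1) 0.0ms=0b +705.882ms=2b
2) 705.882ms=2b +705.882ms=2b
3) 1411.765ms=4b +1058.824ms=3b
4) 2470.588ms=7b +50.42ms=1/7b
5) 2521.008ms=50/7b +50.42ms=1/7b
6) 2571.429ms=51/7b +50.42ms=1/7b
7) 2621.849ms=52/7b +50.42ms=1/7b
8) 2672.269ms=53/7b +50.42ms=1/7b
9) 2722.689ms=54/7b +100.84ms=2/7b
Σ=8b of 8 (170bpm 4/4) — PASS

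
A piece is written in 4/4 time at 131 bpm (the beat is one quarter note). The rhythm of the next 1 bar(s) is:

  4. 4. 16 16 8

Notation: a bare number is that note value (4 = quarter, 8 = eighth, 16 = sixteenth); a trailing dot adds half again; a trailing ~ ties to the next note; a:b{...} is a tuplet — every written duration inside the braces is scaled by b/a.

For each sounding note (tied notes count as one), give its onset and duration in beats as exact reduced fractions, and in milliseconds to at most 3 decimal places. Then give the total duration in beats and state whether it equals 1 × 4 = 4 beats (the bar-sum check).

1) 0.0ms=0b +687.023ms=3/2b
2) 687.023ms=3/2b +687.023ms=3/2b
3) 1374.046ms=3b +114.504ms=1/4b
4) 1488.55ms=13/4b +114.504ms=1/4b
5) 1603.053ms=7/2b +229.008ms=1/2b
Σ=4b of 4 (131bpm 4/4) — PASS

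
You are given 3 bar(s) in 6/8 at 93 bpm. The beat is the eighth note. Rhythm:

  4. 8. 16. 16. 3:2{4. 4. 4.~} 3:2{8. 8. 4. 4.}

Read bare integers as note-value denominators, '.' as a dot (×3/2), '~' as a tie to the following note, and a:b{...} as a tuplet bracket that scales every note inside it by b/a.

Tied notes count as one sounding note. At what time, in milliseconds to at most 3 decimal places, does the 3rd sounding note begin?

1. 0.0ms @ 0 + 1935.484ms (3)
2. 1935.484ms @ 3 + 967.742ms (3/2)
3. 2903.226ms @ 9/2 + 483.871ms (3/4)
4. 3387.097ms @ 21/4 + 483.871ms (3/4)
5. 3870.968ms @ 6 + 1290.323ms (2)
6. 5161.29ms @ 8 + 1290.323ms (2)
7. 6451.613ms @ 10 + 1935.484ms (3)
8. 8387.097ms @ 13 + 645.161ms (1)
9. 9032.258ms @ 14 + 1290.323ms (2)
10. 10322.581ms @ 16 + 1290.323ms (2)

note 3 onset = 9/2b = 2903.226ms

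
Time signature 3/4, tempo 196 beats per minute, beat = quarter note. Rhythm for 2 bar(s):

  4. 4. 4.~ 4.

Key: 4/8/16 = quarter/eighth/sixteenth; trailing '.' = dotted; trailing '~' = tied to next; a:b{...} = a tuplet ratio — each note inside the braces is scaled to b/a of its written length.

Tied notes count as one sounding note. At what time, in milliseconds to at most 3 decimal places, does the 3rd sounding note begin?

1. 0.0ms @ 0 + 459.184ms (3/2)
2. 459.184ms @ 3/2 + 459.184ms (3/2)
3. 918.367ms @ 3 + 918.367ms (3)

note 3 onset = 3b = 918.367ms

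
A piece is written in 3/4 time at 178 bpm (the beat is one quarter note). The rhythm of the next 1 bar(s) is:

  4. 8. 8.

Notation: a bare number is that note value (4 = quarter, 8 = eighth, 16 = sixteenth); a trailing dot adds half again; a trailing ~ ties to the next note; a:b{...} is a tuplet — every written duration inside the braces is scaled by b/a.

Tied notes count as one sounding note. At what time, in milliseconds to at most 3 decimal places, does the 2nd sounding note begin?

1. 0.0ms @ 0 + 505.618ms (3/2)
2. 505.618ms @ 3/2 + 252.809ms (3/4)
3. 758.427ms @ 9/4 + 252.809ms (3/4)

note 2 onset = 3/2b = 505.618ms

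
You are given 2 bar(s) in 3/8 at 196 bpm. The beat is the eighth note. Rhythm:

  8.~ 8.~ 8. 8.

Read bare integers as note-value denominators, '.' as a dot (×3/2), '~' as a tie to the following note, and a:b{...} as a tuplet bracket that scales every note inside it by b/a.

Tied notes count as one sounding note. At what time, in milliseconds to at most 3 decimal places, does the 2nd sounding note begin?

note 2 onset = 9/2b = 1377.551ms

1. 0.0ms @ 0 + 1377.551ms (9/2)
2. 1377.551ms @ 9/2 + 459.184ms (3/2)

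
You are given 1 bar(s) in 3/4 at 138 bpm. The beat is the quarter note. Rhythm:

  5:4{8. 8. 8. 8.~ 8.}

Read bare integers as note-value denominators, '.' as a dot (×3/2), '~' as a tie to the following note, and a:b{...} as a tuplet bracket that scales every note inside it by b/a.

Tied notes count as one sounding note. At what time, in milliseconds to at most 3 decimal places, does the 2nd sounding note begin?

note 2 onset = 3/5b = 260.87ms

1. 0.0ms @ 0 + 260.87ms (3/5)
2. 260.87ms @ 3/5 + 260.87ms (3/5)
3. 521.739ms @ 6/5 + 260.87ms (3/5)
4. 782.609ms @ 9/5 + 521.739ms (6/5)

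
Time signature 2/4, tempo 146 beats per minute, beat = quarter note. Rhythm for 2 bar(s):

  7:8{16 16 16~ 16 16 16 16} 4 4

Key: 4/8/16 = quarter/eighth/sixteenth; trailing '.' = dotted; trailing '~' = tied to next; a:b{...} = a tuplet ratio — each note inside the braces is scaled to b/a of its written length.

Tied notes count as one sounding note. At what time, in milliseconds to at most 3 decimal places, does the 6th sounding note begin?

1. 0.0ms @ 0 + 117.417ms (2/7)
2. 117.417ms @ 2/7 + 117.417ms (2/7)
3. 234.834ms @ 4/7 + 234.834ms (4/7)
4. 469.667ms @ 8/7 + 117.417ms (2/7)
5. 587.084ms @ 10/7 + 117.417ms (2/7)
6. 704.501ms @ 12/7 + 117.417ms (2/7)
7. 821.918ms @ 2 + 410.959ms (1)
8. 1232.877ms @ 3 + 410.959ms (1)

note 6 onset = 12/7b = 704.501ms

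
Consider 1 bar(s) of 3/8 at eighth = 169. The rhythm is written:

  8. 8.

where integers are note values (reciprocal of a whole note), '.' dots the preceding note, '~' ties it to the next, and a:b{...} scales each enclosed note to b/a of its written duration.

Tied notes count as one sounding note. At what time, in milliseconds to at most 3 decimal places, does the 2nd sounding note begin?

1. 0.0ms @ 0 + 532.544ms (3/2)
2. 532.544ms @ 3/2 + 532.544ms (3/2)

note 2 onset = 3/2b = 532.544ms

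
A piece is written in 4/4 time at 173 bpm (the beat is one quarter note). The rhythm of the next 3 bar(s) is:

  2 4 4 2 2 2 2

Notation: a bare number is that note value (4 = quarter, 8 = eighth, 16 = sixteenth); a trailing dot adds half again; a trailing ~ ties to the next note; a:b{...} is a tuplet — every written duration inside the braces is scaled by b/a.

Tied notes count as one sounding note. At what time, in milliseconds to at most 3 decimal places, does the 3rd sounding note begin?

note 3 onset = 3b = 1040.462ms

1. 0.0ms @ 0 + 693.642ms (2)
2. 693.642ms @ 2 + 346.821ms (1)
3. 1040.462ms @ 3 + 346.821ms (1)
4. 1387.283ms @ 4 + 693.642ms (2)
5. 2080.925ms @ 6 + 693.642ms (2)
6. 2774.566ms @ 8 + 693.642ms (2)
7. 3468.208ms @ 10 + 693.642ms (2)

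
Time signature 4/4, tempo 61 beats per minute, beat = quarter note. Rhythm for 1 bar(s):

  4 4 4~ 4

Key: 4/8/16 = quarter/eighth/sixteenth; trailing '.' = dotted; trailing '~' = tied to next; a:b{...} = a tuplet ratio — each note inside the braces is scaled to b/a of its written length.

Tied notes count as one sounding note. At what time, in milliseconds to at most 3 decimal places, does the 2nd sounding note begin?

note 2 onset = 1b = 983.607ms

1. 0.0ms @ 0 + 983.607ms (1)
2. 983.607ms @ 1 + 983.607ms (1)
3. 1967.213ms @ 2 + 1967.213ms (2)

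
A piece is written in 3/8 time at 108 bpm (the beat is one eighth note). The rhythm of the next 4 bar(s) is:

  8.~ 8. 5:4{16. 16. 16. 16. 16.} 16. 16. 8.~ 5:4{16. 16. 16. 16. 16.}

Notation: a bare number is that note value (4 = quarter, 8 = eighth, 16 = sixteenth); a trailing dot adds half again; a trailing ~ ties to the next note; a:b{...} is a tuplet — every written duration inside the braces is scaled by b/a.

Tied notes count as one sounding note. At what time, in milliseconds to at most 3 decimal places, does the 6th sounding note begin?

1. 0.0ms @ 0 + 1666.667ms (3)
2. 1666.667ms @ 3 + 333.333ms (3/5)
3. 2000.0ms @ 18/5 + 333.333ms (3/5)
4. 2333.333ms @ 21/5 + 333.333ms (3/5)
5. 2666.667ms @ 24/5 + 333.333ms (3/5)
6. 3000.0ms @ 27/5 + 333.333ms (3/5)
7. 3333.333ms @ 6 + 416.667ms (3/4)
8. 3750.0ms @ 27/4 + 416.667ms (3/4)
9. 4166.667ms @ 15/2 + 1166.667ms (21/10)
10. 5333.333ms @ 48/5 + 333.333ms (3/5)
11. 5666.667ms @ 51/5 + 333.333ms (3/5)
12. 6000.0ms @ 54/5 + 333.333ms (3/5)
13. 6333.333ms @ 57/5 + 333.333ms (3/5)

note 6 onset = 27/5b = 3000.0ms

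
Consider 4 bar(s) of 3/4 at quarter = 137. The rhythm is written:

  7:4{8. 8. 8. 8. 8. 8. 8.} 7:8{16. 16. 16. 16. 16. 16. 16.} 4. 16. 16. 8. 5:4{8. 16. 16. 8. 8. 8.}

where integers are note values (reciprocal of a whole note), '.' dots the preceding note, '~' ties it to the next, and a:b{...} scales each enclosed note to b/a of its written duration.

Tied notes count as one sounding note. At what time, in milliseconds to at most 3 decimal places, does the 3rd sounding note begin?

1. 0.0ms @ 0 + 187.696ms (3/7)
2. 187.696ms @ 3/7 + 187.696ms (3/7)
3. 375.391ms @ 6/7 + 187.696ms (3/7)
4. 563.087ms @ 9/7 + 187.696ms (3/7)
5. 750.782ms @ 12/7 + 187.696ms (3/7)
6. 938.478ms @ 15/7 + 187.696ms (3/7)
7. 1126.173ms @ 18/7 + 187.696ms (3/7)
8. 1313.869ms @ 3 + 187.696ms (3/7)
9. 1501.564ms @ 24/7 + 187.696ms (3/7)
10. 1689.26ms @ 27/7 + 187.696ms (3/7)
11. 1876.955ms @ 30/7 + 187.696ms (3/7)
12. 2064.651ms @ 33/7 + 187.696ms (3/7)
13. 2252.346ms @ 36/7 + 187.696ms (3/7)
14. 2440.042ms @ 39/7 + 187.696ms (3/7)
15. 2627.737ms @ 6 + 656.934ms (3/2)
16. 3284.672ms @ 15/2 + 164.234ms (3/8)
17. 3448.905ms @ 63/8 + 164.234ms (3/8)
18. 3613.139ms @ 33/4 + 328.467ms (3/4)
19. 3941.606ms @ 9 + 262.774ms (3/5)
20. 4204.38ms @ 48/5 + 131.387ms (3/10)
21. 4335.766ms @ 99/10 + 131.387ms (3/10)
22. 4467.153ms @ 51/5 + 262.774ms (3/5)
23. 4729.927ms @ 54/5 + 262.774ms (3/5)
24. 4992.701ms @ 57/5 + 262.774ms (3/5)

note 3 onset = 6/7b = 375.391ms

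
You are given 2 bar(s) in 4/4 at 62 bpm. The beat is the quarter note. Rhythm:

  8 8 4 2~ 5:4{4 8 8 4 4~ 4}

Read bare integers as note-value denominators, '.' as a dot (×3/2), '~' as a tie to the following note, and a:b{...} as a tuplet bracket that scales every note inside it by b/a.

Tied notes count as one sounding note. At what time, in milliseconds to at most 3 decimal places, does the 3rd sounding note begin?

1. 0.0ms @ 0 + 483.871ms (1/2)
2. 483.871ms @ 1/2 + 483.871ms (1/2)
3. 967.742ms @ 1 + 967.742ms (1)
4. 1935.484ms @ 2 + 2709.677ms (14/5)
5. 4645.161ms @ 24/5 + 387.097ms (2/5)
6. 5032.258ms @ 26/5 + 387.097ms (2/5)
7. 5419.355ms @ 28/5 + 774.194ms (4/5)
8. 6193.548ms @ 32/5 + 1548.387ms (8/5)

note 3 onset = 1b = 967.742ms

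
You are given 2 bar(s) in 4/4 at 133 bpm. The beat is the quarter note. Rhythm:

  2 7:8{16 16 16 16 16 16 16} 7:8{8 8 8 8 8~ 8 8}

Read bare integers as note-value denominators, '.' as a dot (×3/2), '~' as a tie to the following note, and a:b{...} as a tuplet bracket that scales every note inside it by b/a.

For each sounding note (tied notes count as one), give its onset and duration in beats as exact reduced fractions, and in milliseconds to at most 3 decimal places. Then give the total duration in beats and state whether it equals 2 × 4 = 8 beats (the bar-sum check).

1) 0.0ms=0b +902.256ms=2b
2) 902.256ms=2b +128.894ms=2/7b
3) 1031.149ms=16/7b +128.894ms=2/7b
4) 1160.043ms=18/7b +128.894ms=2/7b
5) 1288.937ms=20/7b +128.894ms=2/7b
6) 1417.83ms=22/7b +128.894ms=2/7b
7) 1546.724ms=24/7b +128.894ms=2/7b
8) 1675.618ms=26/7b +128.894ms=2/7b
9) 1804.511ms=4b +257.787ms=4/7b
10) 2062.299ms=32/7b +257.787ms=4/7b
11) 2320.086ms=36/7b +257.787ms=4/7b
12) 2577.873ms=40/7b +257.787ms=4/7b
13) 2835.661ms=44/7b +515.575ms=8/7b
14) 3351.235ms=52/7b +257.787ms=4/7b
Σ=8b of 8 (133bpm 4/4) — PASS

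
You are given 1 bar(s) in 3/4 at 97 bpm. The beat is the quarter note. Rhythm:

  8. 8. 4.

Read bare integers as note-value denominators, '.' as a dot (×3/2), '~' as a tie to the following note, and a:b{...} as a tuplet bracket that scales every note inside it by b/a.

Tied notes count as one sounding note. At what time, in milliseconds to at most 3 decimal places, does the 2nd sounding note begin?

note 2 onset = 3/4b = 463.918ms

1. 0.0ms @ 0 + 463.918ms (3/4)
2. 463.918ms @ 3/4 + 463.918ms (3/4)
3. 927.835ms @ 3/2 + 927.835ms (3/2)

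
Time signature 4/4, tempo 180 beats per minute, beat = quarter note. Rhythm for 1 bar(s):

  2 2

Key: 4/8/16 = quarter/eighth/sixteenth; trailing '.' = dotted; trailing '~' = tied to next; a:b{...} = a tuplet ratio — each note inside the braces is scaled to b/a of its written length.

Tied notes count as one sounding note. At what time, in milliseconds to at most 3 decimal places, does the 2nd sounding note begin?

1. 0.0ms @ 0 + 666.667ms (2)
2. 666.667ms @ 2 + 666.667ms (2)

note 2 onset = 2b = 666.667ms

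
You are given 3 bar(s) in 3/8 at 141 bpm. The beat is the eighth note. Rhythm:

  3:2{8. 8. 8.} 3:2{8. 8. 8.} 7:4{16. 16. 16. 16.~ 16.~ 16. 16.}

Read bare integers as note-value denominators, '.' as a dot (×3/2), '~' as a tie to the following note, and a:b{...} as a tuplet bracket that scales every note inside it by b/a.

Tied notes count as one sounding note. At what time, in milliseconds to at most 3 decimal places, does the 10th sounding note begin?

note 10 onset = 51/7b = 3100.304ms

1. 0.0ms @ 0 + 425.532ms (1)
2. 425.532ms @ 1 + 425.532ms (1)
3. 851.064ms @ 2 + 425.532ms (1)
4. 1276.596ms @ 3 + 425.532ms (1)
5. 1702.128ms @ 4 + 425.532ms (1)
6. 2127.66ms @ 5 + 425.532ms (1)
7. 2553.191ms @ 6 + 182.371ms (3/7)
8. 2735.562ms @ 45/7 + 182.371ms (3/7)
9. 2917.933ms @ 48/7 + 182.371ms (3/7)
10. 3100.304ms @ 51/7 + 547.112ms (9/7)
11. 3647.416ms @ 60/7 + 182.371ms (3/7)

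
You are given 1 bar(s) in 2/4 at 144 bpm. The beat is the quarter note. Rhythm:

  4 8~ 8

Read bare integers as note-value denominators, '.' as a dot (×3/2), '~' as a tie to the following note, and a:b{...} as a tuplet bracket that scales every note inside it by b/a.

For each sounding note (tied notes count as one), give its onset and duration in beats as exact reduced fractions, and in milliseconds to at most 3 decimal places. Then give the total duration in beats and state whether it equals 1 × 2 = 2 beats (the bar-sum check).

1) 0.0ms=0b +416.667ms=1b
2) 416.667ms=1b +416.667ms=1b
Σ=2b of 2 (144bpm 2/4) — PASS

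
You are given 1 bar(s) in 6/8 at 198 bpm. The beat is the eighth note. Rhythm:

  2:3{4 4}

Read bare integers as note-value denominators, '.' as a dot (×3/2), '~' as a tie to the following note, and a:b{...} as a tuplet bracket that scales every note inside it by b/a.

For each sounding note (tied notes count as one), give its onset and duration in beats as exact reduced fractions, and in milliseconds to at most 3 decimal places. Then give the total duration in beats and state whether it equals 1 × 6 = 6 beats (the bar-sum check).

1) 0.0ms=0b +909.091ms=3b
2) 909.091ms=3b +909.091ms=3b
Σ=6b of 6 (198bpm 6/8) — PASS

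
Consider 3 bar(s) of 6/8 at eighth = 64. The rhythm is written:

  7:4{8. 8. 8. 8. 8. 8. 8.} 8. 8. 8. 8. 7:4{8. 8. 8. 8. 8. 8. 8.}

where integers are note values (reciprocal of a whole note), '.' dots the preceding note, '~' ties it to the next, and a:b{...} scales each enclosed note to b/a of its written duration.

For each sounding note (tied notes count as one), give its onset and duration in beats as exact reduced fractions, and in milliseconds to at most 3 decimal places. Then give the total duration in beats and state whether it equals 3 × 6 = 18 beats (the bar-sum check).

1) 0.0ms=0b +803.571ms=6/7b
2) 803.571ms=6/7b +803.571ms=6/7b
3) 1607.143ms=12/7b +803.571ms=6/7b
4) 2410.714ms=18/7b +803.571ms=6/7b
5) 3214.286ms=24/7b +803.571ms=6/7b
6) 4017.857ms=30/7b +803.571ms=6/7b
7) 4821.429ms=36/7b +803.571ms=6/7b
8) 5625.0ms=6b +1406.25ms=3/2b
9) 7031.25ms=15/2b +1406.25ms=3/2b
10) 8437.5ms=9b +1406.25ms=3/2b
11) 9843.75ms=21/2b +1406.25ms=3/2b
12) 11250.0ms=12b +803.571ms=6/7b
13) 12053.571ms=90/7b +803.571ms=6/7b
14) 12857.143ms=96/7b +803.571ms=6/7b
15) 13660.714ms=102/7b +803.571ms=6/7b
16) 14464.286ms=108/7b +803.571ms=6/7b
17) 15267.857ms=114/7b +803.571ms=6/7b
18) 16071.429ms=120/7b +803.571ms=6/7b
Σ=18b of 18 (64bpm 6/8) — PASS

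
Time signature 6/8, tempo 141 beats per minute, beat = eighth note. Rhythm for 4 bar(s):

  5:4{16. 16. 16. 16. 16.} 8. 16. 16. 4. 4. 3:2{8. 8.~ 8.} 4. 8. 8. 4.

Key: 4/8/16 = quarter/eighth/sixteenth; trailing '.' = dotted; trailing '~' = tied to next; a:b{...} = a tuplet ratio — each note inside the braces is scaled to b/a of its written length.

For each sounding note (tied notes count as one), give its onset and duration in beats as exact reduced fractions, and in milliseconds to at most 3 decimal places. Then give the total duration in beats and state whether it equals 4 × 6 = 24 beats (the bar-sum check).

1) 0.0ms=0b +255.319ms=3/5b
2) 255.319ms=3/5b +255.319ms=3/5b
3) 510.638ms=6/5b +255.319ms=3/5b
4) 765.957ms=9/5b +255.319ms=3/5b
5) 1021.277ms=12/5b +255.319ms=3/5b
6) 1276.596ms=3b +638.298ms=3/2b
7) 1914.894ms=9/2b +319.149ms=3/4b
8) 2234.043ms=21/4b +319.149ms=3/4b
9) 2553.191ms=6b +1276.596ms=3b
10) 3829.787ms=9b +1276.596ms=3b
11) 5106.383ms=12b +425.532ms=1b
12) 5531.915ms=13b +851.064ms=2b
13) 6382.979ms=15b +1276.596ms=3b
14) 7659.574ms=18b +638.298ms=3/2b
15) 8297.872ms=39/2b +638.298ms=3/2b
16) 8936.17ms=21b +1276.596ms=3b
Σ=24b of 24 (141bpm 6/8) — PASS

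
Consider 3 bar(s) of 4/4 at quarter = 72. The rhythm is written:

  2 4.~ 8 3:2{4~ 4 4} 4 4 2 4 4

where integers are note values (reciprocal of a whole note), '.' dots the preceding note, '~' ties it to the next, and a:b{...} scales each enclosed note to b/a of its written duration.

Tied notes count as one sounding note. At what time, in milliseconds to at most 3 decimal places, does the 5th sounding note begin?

note 5 onset = 6b = 5000.0ms

1. 0.0ms @ 0 + 1666.667ms (2)
2. 1666.667ms @ 2 + 1666.667ms (2)
3. 3333.333ms @ 4 + 1111.111ms (4/3)
4. 4444.444ms @ 16/3 + 555.556ms (2/3)
5. 5000.0ms @ 6 + 833.333ms (1)
6. 5833.333ms @ 7 + 833.333ms (1)
7. 6666.667ms @ 8 + 1666.667ms (2)
8. 8333.333ms @ 10 + 833.333ms (1)
9. 9166.667ms @ 11 + 833.333ms (1)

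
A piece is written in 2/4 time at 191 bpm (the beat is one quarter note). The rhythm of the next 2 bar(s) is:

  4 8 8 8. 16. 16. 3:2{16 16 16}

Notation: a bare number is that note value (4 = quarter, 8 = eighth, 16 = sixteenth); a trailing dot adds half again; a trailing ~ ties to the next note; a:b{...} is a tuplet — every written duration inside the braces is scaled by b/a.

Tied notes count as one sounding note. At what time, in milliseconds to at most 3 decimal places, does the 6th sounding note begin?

1. 0.0ms @ 0 + 314.136ms (1)
2. 314.136ms @ 1 + 157.068ms (1/2)
3. 471.204ms @ 3/2 + 157.068ms (1/2)
4. 628.272ms @ 2 + 235.602ms (3/4)
5. 863.874ms @ 11/4 + 117.801ms (3/8)
6. 981.675ms @ 25/8 + 117.801ms (3/8)
7. 1099.476ms @ 7/2 + 52.356ms (1/6)
8. 1151.832ms @ 11/3 + 52.356ms (1/6)
9. 1204.188ms @ 23/6 + 52.356ms (1/6)

note 6 onset = 25/8b = 981.675ms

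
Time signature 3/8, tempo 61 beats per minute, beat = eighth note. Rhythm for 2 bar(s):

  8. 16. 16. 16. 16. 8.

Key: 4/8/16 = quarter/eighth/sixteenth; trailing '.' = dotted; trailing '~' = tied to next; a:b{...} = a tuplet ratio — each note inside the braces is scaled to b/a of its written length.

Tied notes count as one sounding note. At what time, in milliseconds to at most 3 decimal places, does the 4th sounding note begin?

note 4 onset = 3b = 2950.82ms

1. 0.0ms @ 0 + 1475.41ms (3/2)
2. 1475.41ms @ 3/2 + 737.705ms (3/4)
3. 2213.115ms @ 9/4 + 737.705ms (3/4)
4. 2950.82ms @ 3 + 737.705ms (3/4)
5. 3688.525ms @ 15/4 + 737.705ms (3/4)
6. 4426.23ms @ 9/2 + 1475.41ms (3/2)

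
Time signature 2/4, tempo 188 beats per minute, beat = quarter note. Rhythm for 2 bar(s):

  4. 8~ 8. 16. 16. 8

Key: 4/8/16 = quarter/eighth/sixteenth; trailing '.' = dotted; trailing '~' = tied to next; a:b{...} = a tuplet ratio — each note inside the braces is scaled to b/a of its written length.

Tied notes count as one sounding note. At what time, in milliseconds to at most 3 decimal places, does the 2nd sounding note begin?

1. 0.0ms @ 0 + 478.723ms (3/2)
2. 478.723ms @ 3/2 + 398.936ms (5/4)
3. 877.66ms @ 11/4 + 119.681ms (3/8)
4. 997.34ms @ 25/8 + 119.681ms (3/8)
5. 1117.021ms @ 7/2 + 159.574ms (1/2)

note 2 onset = 3/2b = 478.723ms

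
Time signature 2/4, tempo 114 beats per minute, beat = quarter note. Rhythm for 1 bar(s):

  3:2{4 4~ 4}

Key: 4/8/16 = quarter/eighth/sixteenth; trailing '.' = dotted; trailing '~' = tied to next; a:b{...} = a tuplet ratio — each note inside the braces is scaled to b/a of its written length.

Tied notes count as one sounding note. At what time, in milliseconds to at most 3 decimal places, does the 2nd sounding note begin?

1. 0.0ms @ 0 + 350.877ms (2/3)
2. 350.877ms @ 2/3 + 701.754ms (4/3)

note 2 onset = 2/3b = 350.877ms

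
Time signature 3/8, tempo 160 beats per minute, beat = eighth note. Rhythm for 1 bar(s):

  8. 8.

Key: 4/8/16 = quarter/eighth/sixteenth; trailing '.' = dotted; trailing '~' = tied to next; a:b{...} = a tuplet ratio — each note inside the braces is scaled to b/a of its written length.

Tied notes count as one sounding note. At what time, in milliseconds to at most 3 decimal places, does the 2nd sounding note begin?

1. 0.0ms @ 0 + 562.5ms (3/2)
2. 562.5ms @ 3/2 + 562.5ms (3/2)

note 2 onset = 3/2b = 562.5ms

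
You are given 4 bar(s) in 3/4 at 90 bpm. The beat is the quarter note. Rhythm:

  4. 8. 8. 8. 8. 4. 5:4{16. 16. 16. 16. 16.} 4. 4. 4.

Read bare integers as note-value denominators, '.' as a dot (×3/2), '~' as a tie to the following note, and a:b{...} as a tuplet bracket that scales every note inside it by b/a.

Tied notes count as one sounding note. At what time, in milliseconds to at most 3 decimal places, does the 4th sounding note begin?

1. 0.0ms @ 0 + 1000.0ms (3/2)
2. 1000.0ms @ 3/2 + 500.0ms (3/4)
3. 1500.0ms @ 9/4 + 500.0ms (3/4)
4. 2000.0ms @ 3 + 500.0ms (3/4)
5. 2500.0ms @ 15/4 + 500.0ms (3/4)
6. 3000.0ms @ 9/2 + 1000.0ms (3/2)
7. 4000.0ms @ 6 + 200.0ms (3/10)
8. 4200.0ms @ 63/10 + 200.0ms (3/10)
9. 4400.0ms @ 33/5 + 200.0ms (3/10)
10. 4600.0ms @ 69/10 + 200.0ms (3/10)
11. 4800.0ms @ 36/5 + 200.0ms (3/10)
12. 5000.0ms @ 15/2 + 1000.0ms (3/2)
13. 6000.0ms @ 9 + 1000.0ms (3/2)
14. 7000.0ms @ 21/2 + 1000.0ms (3/2)

note 4 onset = 3b = 2000.0ms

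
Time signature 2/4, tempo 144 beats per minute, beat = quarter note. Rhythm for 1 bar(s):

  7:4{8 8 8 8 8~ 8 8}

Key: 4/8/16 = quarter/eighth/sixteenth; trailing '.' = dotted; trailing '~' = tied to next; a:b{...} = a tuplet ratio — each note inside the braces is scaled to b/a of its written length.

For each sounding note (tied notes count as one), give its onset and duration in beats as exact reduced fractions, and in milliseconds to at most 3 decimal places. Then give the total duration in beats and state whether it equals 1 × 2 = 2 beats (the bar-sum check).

1) 0.0ms=0b +119.048ms=2/7b
2) 119.048ms=2/7b +119.048ms=2/7b
3) 238.095ms=4/7b +119.048ms=2/7b
4) 357.143ms=6/7b +119.048ms=2/7b
5) 476.19ms=8/7b +238.095ms=4/7b
6) 714.286ms=12/7b +119.048ms=2/7b
Σ=2b of 2 (144bpm 2/4) — PASS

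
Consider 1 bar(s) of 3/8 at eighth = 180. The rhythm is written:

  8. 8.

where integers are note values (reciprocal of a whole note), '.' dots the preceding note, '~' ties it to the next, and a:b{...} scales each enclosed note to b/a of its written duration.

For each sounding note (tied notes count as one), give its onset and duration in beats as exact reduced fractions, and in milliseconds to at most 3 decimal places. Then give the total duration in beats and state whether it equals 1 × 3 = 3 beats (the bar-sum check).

1) 0.0ms=0b +500.0ms=3/2b
2) 500.0ms=3/2b +500.0ms=3/2b
Σ=3b of 3 (180bpm 3/8) — PASS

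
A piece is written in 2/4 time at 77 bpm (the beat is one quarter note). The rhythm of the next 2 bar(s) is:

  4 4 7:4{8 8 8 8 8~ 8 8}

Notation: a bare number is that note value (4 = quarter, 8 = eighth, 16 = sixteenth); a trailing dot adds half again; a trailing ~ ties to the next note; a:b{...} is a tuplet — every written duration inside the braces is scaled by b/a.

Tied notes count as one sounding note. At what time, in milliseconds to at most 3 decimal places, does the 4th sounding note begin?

1. 0.0ms @ 0 + 779.221ms (1)
2. 779.221ms @ 1 + 779.221ms (1)
3. 1558.442ms @ 2 + 222.635ms (2/7)
4. 1781.076ms @ 16/7 + 222.635ms (2/7)
5. 2003.711ms @ 18/7 + 222.635ms (2/7)
6. 2226.345ms @ 20/7 + 222.635ms (2/7)
7. 2448.98ms @ 22/7 + 445.269ms (4/7)
8. 2894.249ms @ 26/7 + 222.635ms (2/7)

note 4 onset = 16/7b = 1781.076ms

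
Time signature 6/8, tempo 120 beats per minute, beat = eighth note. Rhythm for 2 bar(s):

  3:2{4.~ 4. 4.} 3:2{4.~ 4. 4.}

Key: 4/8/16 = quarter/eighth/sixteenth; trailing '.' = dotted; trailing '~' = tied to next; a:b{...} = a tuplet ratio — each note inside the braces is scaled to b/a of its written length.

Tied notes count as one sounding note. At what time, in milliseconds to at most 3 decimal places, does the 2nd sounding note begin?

note 2 onset = 4b = 2000.0ms

1. 0.0ms @ 0 + 2000.0ms (4)
2. 2000.0ms @ 4 + 1000.0ms (2)
3. 3000.0ms @ 6 + 2000.0ms (4)
4. 5000.0ms @ 10 + 1000.0ms (2)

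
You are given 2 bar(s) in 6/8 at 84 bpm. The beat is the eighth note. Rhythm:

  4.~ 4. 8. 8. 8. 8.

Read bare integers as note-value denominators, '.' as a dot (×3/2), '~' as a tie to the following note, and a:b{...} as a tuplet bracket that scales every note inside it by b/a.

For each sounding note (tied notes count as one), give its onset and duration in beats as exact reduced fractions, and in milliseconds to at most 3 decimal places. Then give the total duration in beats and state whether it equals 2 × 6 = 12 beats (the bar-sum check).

1) 0.0ms=0b +4285.714ms=6b
2) 4285.714ms=6b +1071.429ms=3/2b
3) 5357.143ms=15/2b +1071.429ms=3/2b
4) 6428.571ms=9b +1071.429ms=3/2b
5) 7500.0ms=21/2b +1071.429ms=3/2b
Σ=12b of 12 (84bpm 6/8) — PASS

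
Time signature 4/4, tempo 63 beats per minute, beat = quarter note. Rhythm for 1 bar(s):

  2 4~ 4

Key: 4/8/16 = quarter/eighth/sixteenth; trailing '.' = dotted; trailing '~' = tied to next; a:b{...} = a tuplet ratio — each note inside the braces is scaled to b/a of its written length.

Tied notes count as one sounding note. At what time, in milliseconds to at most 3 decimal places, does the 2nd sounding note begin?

1. 0.0ms @ 0 + 1904.762ms (2)
2. 1904.762ms @ 2 + 1904.762ms (2)

note 2 onset = 2b = 1904.762ms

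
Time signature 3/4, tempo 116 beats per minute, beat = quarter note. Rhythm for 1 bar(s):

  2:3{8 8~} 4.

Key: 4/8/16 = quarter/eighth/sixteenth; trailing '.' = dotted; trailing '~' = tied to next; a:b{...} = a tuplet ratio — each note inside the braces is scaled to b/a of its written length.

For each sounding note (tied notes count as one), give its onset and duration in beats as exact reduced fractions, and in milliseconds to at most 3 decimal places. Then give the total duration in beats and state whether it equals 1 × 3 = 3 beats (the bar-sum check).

1) 0.0ms=0b +387.931ms=3/4b
2) 387.931ms=3/4b +1163.793ms=9/4b
Σ=3b of 3 (116bpm 3/4) — PASS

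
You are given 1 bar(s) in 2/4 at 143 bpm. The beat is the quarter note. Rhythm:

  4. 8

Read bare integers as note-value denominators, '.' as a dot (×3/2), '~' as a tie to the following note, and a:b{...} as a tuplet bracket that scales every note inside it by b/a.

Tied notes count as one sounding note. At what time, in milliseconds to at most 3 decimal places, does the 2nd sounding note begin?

1. 0.0ms @ 0 + 629.371ms (3/2)
2. 629.371ms @ 3/2 + 209.79ms (1/2)

note 2 onset = 3/2b = 629.371ms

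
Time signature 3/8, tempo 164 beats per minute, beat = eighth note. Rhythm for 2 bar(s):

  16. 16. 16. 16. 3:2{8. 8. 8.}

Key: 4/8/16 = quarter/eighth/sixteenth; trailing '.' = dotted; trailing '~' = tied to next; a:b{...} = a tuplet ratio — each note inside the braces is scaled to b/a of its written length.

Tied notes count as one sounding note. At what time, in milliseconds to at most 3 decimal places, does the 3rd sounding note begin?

note 3 onset = 3/2b = 548.78ms

1. 0.0ms @ 0 + 274.39ms (3/4)
2. 274.39ms @ 3/4 + 274.39ms (3/4)
3. 548.78ms @ 3/2 + 274.39ms (3/4)
4. 823.171ms @ 9/4 + 274.39ms (3/4)
5. 1097.561ms @ 3 + 365.854ms (1)
6. 1463.415ms @ 4 + 365.854ms (1)
7. 1829.268ms @ 5 + 365.854ms (1)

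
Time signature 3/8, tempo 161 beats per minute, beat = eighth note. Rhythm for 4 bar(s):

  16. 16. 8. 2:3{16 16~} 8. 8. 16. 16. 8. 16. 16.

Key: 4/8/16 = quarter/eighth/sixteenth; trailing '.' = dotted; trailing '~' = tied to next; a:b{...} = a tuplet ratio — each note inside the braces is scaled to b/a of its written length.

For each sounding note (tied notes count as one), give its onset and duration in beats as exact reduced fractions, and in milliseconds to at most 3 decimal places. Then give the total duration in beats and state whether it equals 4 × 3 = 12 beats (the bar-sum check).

1) 0.0ms=0b +279.503ms=3/4b
2) 279.503ms=3/4b +279.503ms=3/4b
3) 559.006ms=3/2b +559.006ms=3/2b
4) 1118.012ms=3b +279.503ms=3/4b
5) 1397.516ms=15/4b +838.509ms=9/4b
6) 2236.025ms=6b +559.006ms=3/2b
7) 2795.031ms=15/2b +279.503ms=3/4b
8) 3074.534ms=33/4b +279.503ms=3/4b
9) 3354.037ms=9b +559.006ms=3/2b
10) 3913.043ms=21/2b +279.503ms=3/4b
11) 4192.547ms=45/4b +279.503ms=3/4b
Σ=12b of 12 (161bpm 3/8) — PASS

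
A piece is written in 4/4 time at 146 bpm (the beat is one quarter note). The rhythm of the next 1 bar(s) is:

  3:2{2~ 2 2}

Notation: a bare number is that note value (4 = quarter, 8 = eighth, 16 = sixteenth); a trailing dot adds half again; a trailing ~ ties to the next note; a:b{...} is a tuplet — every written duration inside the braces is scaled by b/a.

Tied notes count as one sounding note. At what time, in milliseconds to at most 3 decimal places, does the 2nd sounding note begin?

note 2 onset = 8/3b = 1095.89ms

1. 0.0ms @ 0 + 1095.89ms (8/3)
2. 1095.89ms @ 8/3 + 547.945ms (4/3)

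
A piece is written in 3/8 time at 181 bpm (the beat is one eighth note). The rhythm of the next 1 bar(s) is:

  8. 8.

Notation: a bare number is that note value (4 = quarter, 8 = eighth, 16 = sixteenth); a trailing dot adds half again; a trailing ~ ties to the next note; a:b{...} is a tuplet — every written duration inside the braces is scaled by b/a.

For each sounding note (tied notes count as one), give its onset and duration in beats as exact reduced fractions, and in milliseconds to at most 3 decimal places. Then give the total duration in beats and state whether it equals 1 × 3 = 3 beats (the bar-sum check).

1) 0.0ms=0b +497.238ms=3/2b
2) 497.238ms=3/2b +497.238ms=3/2b
Σ=3b of 3 (181bpm 3/8) — PASS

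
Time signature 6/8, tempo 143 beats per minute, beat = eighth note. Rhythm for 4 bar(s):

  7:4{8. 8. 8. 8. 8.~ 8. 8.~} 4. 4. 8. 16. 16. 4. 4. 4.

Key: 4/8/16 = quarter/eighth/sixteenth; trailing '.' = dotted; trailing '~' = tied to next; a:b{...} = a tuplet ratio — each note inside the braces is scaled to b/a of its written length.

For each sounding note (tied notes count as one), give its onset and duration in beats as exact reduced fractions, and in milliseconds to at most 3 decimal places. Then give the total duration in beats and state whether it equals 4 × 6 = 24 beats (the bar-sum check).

1) 0.0ms=0b +359.64ms=6/7b
2) 359.64ms=6/7b +359.64ms=6/7b
3) 719.281ms=12/7b +359.64ms=6/7b
4) 1078.921ms=18/7b +359.64ms=6/7b
5) 1438.561ms=24/7b +719.281ms=12/7b
6) 2157.842ms=36/7b +1618.382ms=27/7b
7) 3776.224ms=9b +1258.741ms=3b
8) 5034.965ms=12b +629.371ms=3/2b
9) 5664.336ms=27/2b +314.685ms=3/4b
10) 5979.021ms=57/4b +314.685ms=3/4b
11) 6293.706ms=15b +1258.741ms=3b
12) 7552.448ms=18b +1258.741ms=3b
13) 8811.189ms=21b +1258.741ms=3b
Σ=24b of 24 (143bpm 6/8) — PASS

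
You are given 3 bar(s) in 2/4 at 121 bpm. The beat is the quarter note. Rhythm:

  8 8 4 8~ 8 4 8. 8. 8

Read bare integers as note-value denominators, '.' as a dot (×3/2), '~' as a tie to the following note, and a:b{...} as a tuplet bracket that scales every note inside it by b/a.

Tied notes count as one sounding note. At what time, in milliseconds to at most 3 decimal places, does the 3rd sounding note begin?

1. 0.0ms @ 0 + 247.934ms (1/2)
2. 247.934ms @ 1/2 + 247.934ms (1/2)
3. 495.868ms @ 1 + 495.868ms (1)
4. 991.736ms @ 2 + 495.868ms (1)
5. 1487.603ms @ 3 + 495.868ms (1)
6. 1983.471ms @ 4 + 371.901ms (3/4)
7. 2355.372ms @ 19/4 + 371.901ms (3/4)
8. 2727.273ms @ 11/2 + 247.934ms (1/2)

note 3 onset = 1b = 495.868ms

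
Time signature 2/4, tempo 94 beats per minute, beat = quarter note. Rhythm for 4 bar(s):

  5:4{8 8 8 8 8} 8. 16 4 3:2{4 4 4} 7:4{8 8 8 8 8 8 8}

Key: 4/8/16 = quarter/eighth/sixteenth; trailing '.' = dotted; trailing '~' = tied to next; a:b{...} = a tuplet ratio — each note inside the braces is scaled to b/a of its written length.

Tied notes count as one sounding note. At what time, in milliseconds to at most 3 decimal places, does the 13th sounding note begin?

note 13 onset = 44/7b = 4012.158ms

1. 0.0ms @ 0 + 255.319ms (2/5)
2. 255.319ms @ 2/5 + 255.319ms (2/5)
3. 510.638ms @ 4/5 + 255.319ms (2/5)
4. 765.957ms @ 6/5 + 255.319ms (2/5)
5. 1021.277ms @ 8/5 + 255.319ms (2/5)
6. 1276.596ms @ 2 + 478.723ms (3/4)
7. 1755.319ms @ 11/4 + 159.574ms (1/4)
8. 1914.894ms @ 3 + 638.298ms (1)
9. 2553.191ms @ 4 + 425.532ms (2/3)
10. 2978.723ms @ 14/3 + 425.532ms (2/3)
11. 3404.255ms @ 16/3 + 425.532ms (2/3)
12. 3829.787ms @ 6 + 182.371ms (2/7)
13. 4012.158ms @ 44/7 + 182.371ms (2/7)
14. 4194.529ms @ 46/7 + 182.371ms (2/7)
15. 4376.9ms @ 48/7 + 182.371ms (2/7)
16. 4559.271ms @ 50/7 + 182.371ms (2/7)
17. 4741.641ms @ 52/7 + 182.371ms (2/7)
18. 4924.012ms @ 54/7 + 182.371ms (2/7)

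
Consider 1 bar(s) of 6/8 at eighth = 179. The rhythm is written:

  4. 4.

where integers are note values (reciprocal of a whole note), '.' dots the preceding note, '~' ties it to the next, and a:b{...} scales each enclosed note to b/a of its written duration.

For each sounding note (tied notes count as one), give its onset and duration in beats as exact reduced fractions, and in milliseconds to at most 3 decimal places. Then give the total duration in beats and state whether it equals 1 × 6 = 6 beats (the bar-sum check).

1) 0.0ms=0b +1005.587ms=3b
2) 1005.587ms=3b +1005.587ms=3b
Σ=6b of 6 (179bpm 6/8) — PASS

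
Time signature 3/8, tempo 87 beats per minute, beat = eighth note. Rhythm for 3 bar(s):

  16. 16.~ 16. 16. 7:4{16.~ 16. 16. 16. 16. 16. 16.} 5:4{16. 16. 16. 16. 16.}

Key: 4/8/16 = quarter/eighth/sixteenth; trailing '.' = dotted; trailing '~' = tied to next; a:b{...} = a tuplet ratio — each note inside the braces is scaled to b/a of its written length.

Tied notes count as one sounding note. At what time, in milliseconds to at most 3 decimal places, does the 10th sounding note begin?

1. 0.0ms @ 0 + 517.241ms (3/4)
2. 517.241ms @ 3/4 + 1034.483ms (3/2)
3. 1551.724ms @ 9/4 + 517.241ms (3/4)
4. 2068.966ms @ 3 + 591.133ms (6/7)
5. 2660.099ms @ 27/7 + 295.567ms (3/7)
6. 2955.665ms @ 30/7 + 295.567ms (3/7)
7. 3251.232ms @ 33/7 + 295.567ms (3/7)
8. 3546.798ms @ 36/7 + 295.567ms (3/7)
9. 3842.365ms @ 39/7 + 295.567ms (3/7)
10. 4137.931ms @ 6 + 413.793ms (3/5)
11. 4551.724ms @ 33/5 + 413.793ms (3/5)
12. 4965.517ms @ 36/5 + 413.793ms (3/5)
13. 5379.31ms @ 39/5 + 413.793ms (3/5)
14. 5793.103ms @ 42/5 + 413.793ms (3/5)

note 10 onset = 6b = 4137.931ms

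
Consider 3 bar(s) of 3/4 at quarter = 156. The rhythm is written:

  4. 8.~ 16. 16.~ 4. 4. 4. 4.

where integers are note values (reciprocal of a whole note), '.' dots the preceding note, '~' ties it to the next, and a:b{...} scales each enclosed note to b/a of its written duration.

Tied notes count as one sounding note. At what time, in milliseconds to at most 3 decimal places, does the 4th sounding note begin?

1. 0.0ms @ 0 + 576.923ms (3/2)
2. 576.923ms @ 3/2 + 432.692ms (9/8)
3. 1009.615ms @ 21/8 + 721.154ms (15/8)
4. 1730.769ms @ 9/2 + 576.923ms (3/2)
5. 2307.692ms @ 6 + 576.923ms (3/2)
6. 2884.615ms @ 15/2 + 576.923ms (3/2)

note 4 onset = 9/2b = 1730.769ms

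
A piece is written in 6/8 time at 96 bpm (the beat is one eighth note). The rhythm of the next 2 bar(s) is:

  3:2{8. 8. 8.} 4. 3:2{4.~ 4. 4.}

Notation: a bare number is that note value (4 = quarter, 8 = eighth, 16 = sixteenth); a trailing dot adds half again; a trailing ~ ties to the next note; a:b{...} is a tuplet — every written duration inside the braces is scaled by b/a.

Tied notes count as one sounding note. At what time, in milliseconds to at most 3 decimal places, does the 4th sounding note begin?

note 4 onset = 3b = 1875.0ms

1. 0.0ms @ 0 + 625.0ms (1)
2. 625.0ms @ 1 + 625.0ms (1)
3. 1250.0ms @ 2 + 625.0ms (1)
4. 1875.0ms @ 3 + 1875.0ms (3)
5. 3750.0ms @ 6 + 2500.0ms (4)
6. 6250.0ms @ 10 + 1250.0ms (2)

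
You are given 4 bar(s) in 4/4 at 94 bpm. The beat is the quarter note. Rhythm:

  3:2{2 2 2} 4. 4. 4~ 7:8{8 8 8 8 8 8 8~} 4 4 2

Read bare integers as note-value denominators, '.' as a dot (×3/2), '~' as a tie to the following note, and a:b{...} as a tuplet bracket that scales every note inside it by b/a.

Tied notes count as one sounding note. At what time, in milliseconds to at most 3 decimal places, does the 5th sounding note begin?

note 5 onset = 11/2b = 3510.638ms

1. 0.0ms @ 0 + 851.064ms (4/3)
2. 851.064ms @ 4/3 + 851.064ms (4/3)
3. 1702.128ms @ 8/3 + 851.064ms (4/3)
4. 2553.191ms @ 4 + 957.447ms (3/2)
5. 3510.638ms @ 11/2 + 957.447ms (3/2)
6. 4468.085ms @ 7 + 1003.04ms (11/7)
7. 5471.125ms @ 60/7 + 364.742ms (4/7)
8. 5835.866ms @ 64/7 + 364.742ms (4/7)
9. 6200.608ms @ 68/7 + 364.742ms (4/7)
10. 6565.35ms @ 72/7 + 364.742ms (4/7)
11. 6930.091ms @ 76/7 + 364.742ms (4/7)
12. 7294.833ms @ 80/7 + 1003.04ms (11/7)
13. 8297.872ms @ 13 + 638.298ms (1)
14. 8936.17ms @ 14 + 1276.596ms (2)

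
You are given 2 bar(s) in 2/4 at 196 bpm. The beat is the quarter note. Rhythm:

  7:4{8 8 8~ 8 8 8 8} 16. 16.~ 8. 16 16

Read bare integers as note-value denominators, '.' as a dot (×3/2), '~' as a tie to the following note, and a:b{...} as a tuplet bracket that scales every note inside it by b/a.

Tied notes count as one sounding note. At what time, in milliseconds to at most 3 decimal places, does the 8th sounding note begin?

1. 0.0ms @ 0 + 87.464ms (2/7)
2. 87.464ms @ 2/7 + 87.464ms (2/7)
3. 174.927ms @ 4/7 + 174.927ms (4/7)
4. 349.854ms @ 8/7 + 87.464ms (2/7)
5. 437.318ms @ 10/7 + 87.464ms (2/7)
6. 524.781ms @ 12/7 + 87.464ms (2/7)
7. 612.245ms @ 2 + 114.796ms (3/8)
8. 727.041ms @ 19/8 + 344.388ms (9/8)
9. 1071.429ms @ 7/2 + 76.531ms (1/4)
10. 1147.959ms @ 15/4 + 76.531ms (1/4)

note 8 onset = 19/8b = 727.041ms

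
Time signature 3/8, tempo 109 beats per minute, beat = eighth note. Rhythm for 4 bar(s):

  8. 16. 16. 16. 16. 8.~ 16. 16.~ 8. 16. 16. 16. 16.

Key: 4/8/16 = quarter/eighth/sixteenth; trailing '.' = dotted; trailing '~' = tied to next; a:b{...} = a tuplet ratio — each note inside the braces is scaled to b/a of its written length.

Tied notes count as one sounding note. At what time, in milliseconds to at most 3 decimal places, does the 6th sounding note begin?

1. 0.0ms @ 0 + 825.688ms (3/2)
2. 825.688ms @ 3/2 + 412.844ms (3/4)
3. 1238.532ms @ 9/4 + 412.844ms (3/4)
4. 1651.376ms @ 3 + 412.844ms (3/4)
5. 2064.22ms @ 15/4 + 412.844ms (3/4)
6. 2477.064ms @ 9/2 + 1238.532ms (9/4)
7. 3715.596ms @ 27/4 + 1238.532ms (9/4)
8. 4954.128ms @ 9 + 412.844ms (3/4)
9. 5366.972ms @ 39/4 + 412.844ms (3/4)
10. 5779.817ms @ 21/2 + 412.844ms (3/4)
11. 6192.661ms @ 45/4 + 412.844ms (3/4)

note 6 onset = 9/2b = 2477.064ms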